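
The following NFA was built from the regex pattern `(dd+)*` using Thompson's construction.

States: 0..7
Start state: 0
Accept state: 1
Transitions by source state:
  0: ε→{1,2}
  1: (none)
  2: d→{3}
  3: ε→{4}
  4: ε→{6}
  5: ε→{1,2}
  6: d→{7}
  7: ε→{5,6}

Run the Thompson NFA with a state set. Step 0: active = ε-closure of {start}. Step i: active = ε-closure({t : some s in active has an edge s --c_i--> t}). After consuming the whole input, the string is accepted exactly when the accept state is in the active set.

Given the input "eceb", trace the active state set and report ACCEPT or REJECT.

initial (ε-close {0}): {0,1,2}
'e' @ 1: {}  — state set empty
rest 'ceb' ignored (set empty)
final: {}; accept 1 not in set

Answer: REJECT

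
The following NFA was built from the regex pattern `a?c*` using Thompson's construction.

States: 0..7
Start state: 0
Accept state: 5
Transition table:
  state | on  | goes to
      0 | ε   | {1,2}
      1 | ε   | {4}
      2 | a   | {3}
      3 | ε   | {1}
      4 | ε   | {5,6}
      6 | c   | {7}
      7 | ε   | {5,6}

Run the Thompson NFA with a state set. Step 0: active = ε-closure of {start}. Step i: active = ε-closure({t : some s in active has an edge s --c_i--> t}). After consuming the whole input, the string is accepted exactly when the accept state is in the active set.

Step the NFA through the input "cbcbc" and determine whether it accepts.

Answer: REJECT

Derivation:
S₀ = ε-closure({0}) = {0,1,2,4,5,6}
'c' @ 1: {5,6,7}  [accepting]
'b' @ 2: {}  — no active states
rest 'cbc' ignored (set empty)
end set {} — state 5 not in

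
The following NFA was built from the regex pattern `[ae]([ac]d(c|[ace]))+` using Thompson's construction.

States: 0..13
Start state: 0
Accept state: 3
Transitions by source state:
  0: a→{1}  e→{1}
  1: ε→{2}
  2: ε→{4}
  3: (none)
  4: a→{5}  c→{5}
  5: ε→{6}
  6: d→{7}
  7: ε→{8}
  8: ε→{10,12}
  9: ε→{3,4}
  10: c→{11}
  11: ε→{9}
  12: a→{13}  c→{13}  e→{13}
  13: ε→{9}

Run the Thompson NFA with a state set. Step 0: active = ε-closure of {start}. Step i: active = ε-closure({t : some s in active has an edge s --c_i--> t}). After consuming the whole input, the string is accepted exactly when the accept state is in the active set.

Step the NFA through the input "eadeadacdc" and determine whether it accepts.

start: ε-closure({0}) = {0}
'e' @ 1: {1,2,4}
'a' @ 2: {5,6}
'd' @ 3: {7,8,10,12}
'e' @ 4: {3,4,9,13}  (accept∈set)
'a' @ 5: {5,6}
'd' @ 6: {7,8,10,12}
'a' @ 7: {3,4,9,13}  (accept∈set)
'c' @ 8: {5,6}
'd' @ 9: {7,8,10,12}
'c' @ 10: {3,4,9,11,13}  (accept∈set)
final: {3,4,9,11,13}; accept 3 in set

Answer: ACCEPT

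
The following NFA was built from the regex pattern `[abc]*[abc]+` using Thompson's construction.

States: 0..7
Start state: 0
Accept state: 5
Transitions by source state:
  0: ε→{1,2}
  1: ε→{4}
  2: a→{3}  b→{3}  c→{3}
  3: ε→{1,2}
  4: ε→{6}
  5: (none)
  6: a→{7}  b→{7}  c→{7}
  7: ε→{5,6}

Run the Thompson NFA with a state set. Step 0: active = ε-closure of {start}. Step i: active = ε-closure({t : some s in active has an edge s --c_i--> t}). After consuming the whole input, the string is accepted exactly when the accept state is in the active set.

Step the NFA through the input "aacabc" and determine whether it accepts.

S₀ = ε-closure({0}) = {0,1,2,4,6}
'a' @ 1: {1,2,3,4,5,6,7}  [accepting]
'a' @ 2: {1,2,3,4,5,6,7}  [accepting]
'c' @ 3: {1,2,3,4,5,6,7}  [accepting]
'a' @ 4: {1,2,3,4,5,6,7}  [accepting]
'b' @ 5: {1,2,3,4,5,6,7}  [accepting]
'c' @ 6: {1,2,3,4,5,6,7}  [accepting]
final: {1,2,3,4,5,6,7}; accept 5 in set

Answer: ACCEPT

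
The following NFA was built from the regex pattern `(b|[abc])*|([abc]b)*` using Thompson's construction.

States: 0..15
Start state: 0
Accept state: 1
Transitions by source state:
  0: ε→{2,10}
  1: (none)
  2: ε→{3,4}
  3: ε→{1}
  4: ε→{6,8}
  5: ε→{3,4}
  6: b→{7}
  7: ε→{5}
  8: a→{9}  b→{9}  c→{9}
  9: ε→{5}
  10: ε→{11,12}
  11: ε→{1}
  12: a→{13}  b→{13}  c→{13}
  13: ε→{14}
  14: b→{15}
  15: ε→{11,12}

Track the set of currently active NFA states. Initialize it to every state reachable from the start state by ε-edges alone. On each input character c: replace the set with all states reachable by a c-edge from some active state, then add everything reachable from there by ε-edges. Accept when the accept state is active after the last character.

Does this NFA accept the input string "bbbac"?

initial (ε-close {0}): {0,1,2,3,4,6,8,10,11,12}
'b' @ 1: {1,3,4,5,6,7,8,9,13,14}  ✓accept
'b' @ 2: {1,3,4,5,6,7,8,9,11,12,15}  ✓accept
'b' @ 3: {1,3,4,5,6,7,8,9,13,14}  ✓accept
'a' @ 4: {1,3,4,5,6,8,9}  ✓accept
'c' @ 5: {1,3,4,5,6,8,9}  ✓accept
after full input: {1,3,4,5,6,8,9}  (accept=1 in)

Answer: ACCEPT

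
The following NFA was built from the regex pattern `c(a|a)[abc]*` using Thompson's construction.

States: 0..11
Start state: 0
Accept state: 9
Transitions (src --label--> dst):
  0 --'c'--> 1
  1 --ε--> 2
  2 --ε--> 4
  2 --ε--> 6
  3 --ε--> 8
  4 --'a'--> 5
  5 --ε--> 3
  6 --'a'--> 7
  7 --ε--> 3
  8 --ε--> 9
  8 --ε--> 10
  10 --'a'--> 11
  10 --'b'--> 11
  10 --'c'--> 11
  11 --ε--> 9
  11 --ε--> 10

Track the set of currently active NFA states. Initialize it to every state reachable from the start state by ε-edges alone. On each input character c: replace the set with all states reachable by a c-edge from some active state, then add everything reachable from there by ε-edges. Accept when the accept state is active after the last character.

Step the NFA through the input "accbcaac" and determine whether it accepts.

Answer: REJECT

Derivation:
initial (ε-close {0}): {0}
'a' @ 1: {}  — no active states
rest 'ccbcaac' ignored (set empty)
after full input: {}  (accept=9 not in)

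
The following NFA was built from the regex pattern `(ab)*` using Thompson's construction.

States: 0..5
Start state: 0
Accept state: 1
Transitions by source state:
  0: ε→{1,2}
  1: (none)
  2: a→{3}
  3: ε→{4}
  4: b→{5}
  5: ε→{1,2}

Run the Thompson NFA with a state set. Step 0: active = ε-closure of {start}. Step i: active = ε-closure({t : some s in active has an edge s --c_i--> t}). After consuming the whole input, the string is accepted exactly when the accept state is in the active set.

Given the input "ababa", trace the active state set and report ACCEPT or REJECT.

S₀ = ε-closure({0}) = {0,1,2}
'a' @ 1: {3,4}
'b' @ 2: {1,2,5}  (accept∈set)
'a' @ 3: {3,4}
'b' @ 4: {1,2,5}  (accept∈set)
'a' @ 5: {3,4}
after full input: {3,4}  (accept=1 not in)

Answer: REJECT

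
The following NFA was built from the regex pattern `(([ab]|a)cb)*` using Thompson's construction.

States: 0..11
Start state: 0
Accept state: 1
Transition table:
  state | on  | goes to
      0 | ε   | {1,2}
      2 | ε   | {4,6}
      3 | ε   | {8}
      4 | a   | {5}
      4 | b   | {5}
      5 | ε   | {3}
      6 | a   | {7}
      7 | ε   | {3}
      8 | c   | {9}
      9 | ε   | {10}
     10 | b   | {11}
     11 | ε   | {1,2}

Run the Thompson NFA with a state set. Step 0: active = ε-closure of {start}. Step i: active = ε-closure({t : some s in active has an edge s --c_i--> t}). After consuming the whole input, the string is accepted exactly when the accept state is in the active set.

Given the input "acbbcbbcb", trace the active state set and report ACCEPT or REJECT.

Answer: ACCEPT

Steps:
S₀ = ε-closure({0}) = {0,1,2,4,6}
'a' @ 1: {3,5,7,8}
'c' @ 2: {9,10}
'b' @ 3: {1,2,4,6,11}  (accept∈set)
'b' @ 4: {3,5,8}
'c' @ 5: {9,10}
'b' @ 6: {1,2,4,6,11}  (accept∈set)
'b' @ 7: {3,5,8}
'c' @ 8: {9,10}
'b' @ 9: {1,2,4,6,11}  (accept∈set)
final: {1,2,4,6,11}; accept 1 in set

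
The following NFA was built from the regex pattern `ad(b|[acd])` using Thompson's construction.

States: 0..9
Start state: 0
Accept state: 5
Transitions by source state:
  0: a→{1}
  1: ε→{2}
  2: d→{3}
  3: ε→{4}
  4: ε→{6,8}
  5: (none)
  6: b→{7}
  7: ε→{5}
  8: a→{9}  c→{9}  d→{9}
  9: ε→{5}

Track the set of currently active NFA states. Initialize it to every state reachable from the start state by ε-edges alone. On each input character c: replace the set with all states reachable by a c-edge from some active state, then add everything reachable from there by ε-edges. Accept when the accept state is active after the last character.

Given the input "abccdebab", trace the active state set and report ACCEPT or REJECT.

start: ε-closure({0}) = {0}
'a' @ 1: {1,2}
'b' @ 2: {}  — no active states
rest 'ccdebab' ignored (set empty)
after full input: {}  (accept=5 not in)

Answer: REJECT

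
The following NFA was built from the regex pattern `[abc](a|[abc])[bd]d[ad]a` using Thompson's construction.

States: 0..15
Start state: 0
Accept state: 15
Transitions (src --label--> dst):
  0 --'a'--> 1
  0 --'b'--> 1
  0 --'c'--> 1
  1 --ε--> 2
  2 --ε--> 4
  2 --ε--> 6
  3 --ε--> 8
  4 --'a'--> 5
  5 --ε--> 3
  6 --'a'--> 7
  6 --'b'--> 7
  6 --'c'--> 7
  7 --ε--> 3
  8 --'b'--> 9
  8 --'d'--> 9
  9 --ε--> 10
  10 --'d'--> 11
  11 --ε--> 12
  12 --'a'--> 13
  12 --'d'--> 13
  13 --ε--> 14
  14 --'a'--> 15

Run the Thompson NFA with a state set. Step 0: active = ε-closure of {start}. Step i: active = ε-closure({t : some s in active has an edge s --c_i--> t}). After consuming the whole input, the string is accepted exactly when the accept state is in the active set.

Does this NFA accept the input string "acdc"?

S₀ = ε-closure({0}) = {0}
'a' @ 1: {1,2,4,6}
'c' @ 2: {3,7,8}
'd' @ 3: {9,10}
'c' @ 4: {}  — state set empty
final: {}; accept 15 not in set

Answer: REJECT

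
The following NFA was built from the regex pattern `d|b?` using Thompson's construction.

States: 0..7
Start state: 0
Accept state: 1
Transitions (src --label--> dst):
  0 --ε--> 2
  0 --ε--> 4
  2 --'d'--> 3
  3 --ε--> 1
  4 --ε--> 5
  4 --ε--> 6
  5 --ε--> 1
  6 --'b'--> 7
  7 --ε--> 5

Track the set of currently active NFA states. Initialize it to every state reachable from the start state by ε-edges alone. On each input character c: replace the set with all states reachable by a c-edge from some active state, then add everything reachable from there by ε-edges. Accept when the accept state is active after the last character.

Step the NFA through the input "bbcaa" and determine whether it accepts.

initial (ε-close {0}): {0,1,2,4,5,6}
'b' @ 1: {1,5,7}  ✓accept
'b' @ 2: {}  — state set empty
rest 'caa' ignored (set empty)
after full input: {}  (accept=1 not in)

Answer: REJECT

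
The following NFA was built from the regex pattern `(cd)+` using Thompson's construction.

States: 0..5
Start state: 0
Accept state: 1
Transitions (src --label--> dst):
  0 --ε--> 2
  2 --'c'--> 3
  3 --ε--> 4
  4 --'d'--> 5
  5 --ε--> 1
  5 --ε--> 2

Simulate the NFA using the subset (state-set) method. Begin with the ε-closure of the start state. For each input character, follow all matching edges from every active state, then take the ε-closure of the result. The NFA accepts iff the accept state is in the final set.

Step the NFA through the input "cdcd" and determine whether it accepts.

Answer: ACCEPT

Steps:
start: ε-closure({0}) = {0,2}
'c' @ 1: {3,4}
'd' @ 2: {1,2,5}  (accept∈set)
'c' @ 3: {3,4}
'd' @ 4: {1,2,5}  (accept∈set)
after full input: {1,2,5}  (accept=1 in)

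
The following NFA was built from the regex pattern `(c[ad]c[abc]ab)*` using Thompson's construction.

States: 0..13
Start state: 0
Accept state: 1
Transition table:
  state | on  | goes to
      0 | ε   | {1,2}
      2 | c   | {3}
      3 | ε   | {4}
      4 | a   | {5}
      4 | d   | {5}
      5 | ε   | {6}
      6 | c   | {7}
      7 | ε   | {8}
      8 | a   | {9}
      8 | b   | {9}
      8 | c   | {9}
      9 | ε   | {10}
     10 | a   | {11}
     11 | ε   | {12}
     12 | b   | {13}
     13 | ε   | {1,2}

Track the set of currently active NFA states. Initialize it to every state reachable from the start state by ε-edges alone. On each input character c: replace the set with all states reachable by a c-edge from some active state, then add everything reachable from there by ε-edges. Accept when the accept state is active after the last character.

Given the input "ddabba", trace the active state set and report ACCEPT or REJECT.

Answer: REJECT

Steps:
S₀ = ε-closure({0}) = {0,1,2}
'd' @ 1: {}  — dead — no transitions
rest 'dabba' ignored (set empty)
final: {}; accept 1 not in set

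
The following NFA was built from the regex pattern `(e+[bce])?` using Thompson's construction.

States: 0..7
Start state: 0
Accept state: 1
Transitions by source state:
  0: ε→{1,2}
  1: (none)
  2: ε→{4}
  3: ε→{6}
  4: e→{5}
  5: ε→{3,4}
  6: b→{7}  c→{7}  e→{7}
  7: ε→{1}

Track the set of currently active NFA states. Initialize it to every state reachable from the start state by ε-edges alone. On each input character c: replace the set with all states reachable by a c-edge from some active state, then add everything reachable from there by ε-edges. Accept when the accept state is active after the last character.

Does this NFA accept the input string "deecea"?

Answer: REJECT

Trace:
S₀ = ε-closure({0}) = {0,1,2,4}
'd' @ 1: {}  — dead — no transitions
rest 'eecea' ignored (set empty)
after full input: {}  (accept=1 not in)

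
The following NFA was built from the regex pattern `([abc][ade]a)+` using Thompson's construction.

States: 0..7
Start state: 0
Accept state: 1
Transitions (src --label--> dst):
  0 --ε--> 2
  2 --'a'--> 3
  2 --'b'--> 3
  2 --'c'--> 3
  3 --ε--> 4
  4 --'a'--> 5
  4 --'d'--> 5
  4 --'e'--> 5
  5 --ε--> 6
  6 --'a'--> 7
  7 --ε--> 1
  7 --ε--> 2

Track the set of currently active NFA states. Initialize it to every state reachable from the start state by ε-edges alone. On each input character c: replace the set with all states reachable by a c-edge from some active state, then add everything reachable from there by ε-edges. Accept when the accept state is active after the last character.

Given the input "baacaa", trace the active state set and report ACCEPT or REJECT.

Answer: ACCEPT

Derivation:
S₀ = ε-closure({0}) = {0,2}
'b' @ 1: {3,4}
'a' @ 2: {5,6}
'a' @ 3: {1,2,7}  [accepting]
'c' @ 4: {3,4}
'a' @ 5: {5,6}
'a' @ 6: {1,2,7}  [accepting]
after full input: {1,2,7}  (accept=1 in)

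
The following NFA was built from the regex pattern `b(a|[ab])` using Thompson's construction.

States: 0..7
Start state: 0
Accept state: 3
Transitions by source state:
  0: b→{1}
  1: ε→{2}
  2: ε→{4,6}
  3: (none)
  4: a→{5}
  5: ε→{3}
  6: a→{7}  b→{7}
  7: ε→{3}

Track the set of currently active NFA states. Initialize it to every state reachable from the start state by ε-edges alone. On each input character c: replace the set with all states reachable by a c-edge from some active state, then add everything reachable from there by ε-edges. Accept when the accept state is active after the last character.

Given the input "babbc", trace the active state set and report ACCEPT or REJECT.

Answer: REJECT

Trace:
initial (ε-close {0}): {0}
'b' @ 1: {1,2,4,6}
'a' @ 2: {3,5,7}  (accept∈set)
'b' @ 3: {}  — state set empty
rest 'bc' ignored (set empty)
final: {}; accept 3 not in set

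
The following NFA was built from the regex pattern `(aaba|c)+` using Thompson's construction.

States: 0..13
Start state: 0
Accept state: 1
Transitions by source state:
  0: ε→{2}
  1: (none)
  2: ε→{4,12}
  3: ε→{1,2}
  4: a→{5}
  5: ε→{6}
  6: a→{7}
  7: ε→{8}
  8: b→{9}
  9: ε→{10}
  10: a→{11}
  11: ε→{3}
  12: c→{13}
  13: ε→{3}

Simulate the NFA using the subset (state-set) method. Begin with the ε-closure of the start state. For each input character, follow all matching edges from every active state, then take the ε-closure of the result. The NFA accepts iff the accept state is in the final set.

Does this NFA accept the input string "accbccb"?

Answer: REJECT

Trace:
initial (ε-close {0}): {0,2,4,12}
'a' @ 1: {5,6}
'c' @ 2: {}  — state set empty
rest 'cbccb' ignored (set empty)
after full input: {}  (accept=1 not in)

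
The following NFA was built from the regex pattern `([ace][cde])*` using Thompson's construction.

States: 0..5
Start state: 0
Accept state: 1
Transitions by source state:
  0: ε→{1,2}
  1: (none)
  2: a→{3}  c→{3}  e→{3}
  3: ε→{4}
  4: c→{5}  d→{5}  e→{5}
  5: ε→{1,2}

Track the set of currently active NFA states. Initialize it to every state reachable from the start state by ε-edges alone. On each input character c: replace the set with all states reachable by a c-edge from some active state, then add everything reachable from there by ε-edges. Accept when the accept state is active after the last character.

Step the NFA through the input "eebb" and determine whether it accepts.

Answer: REJECT

Trace:
start: ε-closure({0}) = {0,1,2}
'e' @ 1: {3,4}
'e' @ 2: {1,2,5}  [accepting]
'b' @ 3: {}  — state set empty
rest 'b' ignored (set empty)
after full input: {}  (accept=1 not in)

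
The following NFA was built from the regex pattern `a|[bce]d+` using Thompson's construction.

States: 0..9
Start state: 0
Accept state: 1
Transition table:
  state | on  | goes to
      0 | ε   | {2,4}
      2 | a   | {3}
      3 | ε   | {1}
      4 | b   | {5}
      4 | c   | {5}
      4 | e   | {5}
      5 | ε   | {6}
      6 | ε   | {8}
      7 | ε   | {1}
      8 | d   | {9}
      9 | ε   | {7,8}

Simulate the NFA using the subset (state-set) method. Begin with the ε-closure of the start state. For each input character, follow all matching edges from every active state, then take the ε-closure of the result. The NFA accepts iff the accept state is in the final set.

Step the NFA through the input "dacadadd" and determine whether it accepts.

start: ε-closure({0}) = {0,2,4}
'd' @ 1: {}  — state set empty
rest 'acadadd' ignored (set empty)
final: {}; accept 1 not in set

Answer: REJECT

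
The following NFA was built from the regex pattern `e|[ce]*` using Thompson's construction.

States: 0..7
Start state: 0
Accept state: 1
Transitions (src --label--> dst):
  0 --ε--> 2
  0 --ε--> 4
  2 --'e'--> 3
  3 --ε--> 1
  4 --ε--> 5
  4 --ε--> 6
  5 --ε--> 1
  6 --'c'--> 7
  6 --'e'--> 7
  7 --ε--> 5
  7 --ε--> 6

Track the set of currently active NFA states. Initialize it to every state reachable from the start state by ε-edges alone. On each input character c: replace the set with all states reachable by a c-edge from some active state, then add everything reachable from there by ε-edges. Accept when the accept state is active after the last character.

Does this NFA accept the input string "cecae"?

Answer: REJECT

Trace:
initial (ε-close {0}): {0,1,2,4,5,6}
'c' @ 1: {1,5,6,7}  [accepting]
'e' @ 2: {1,5,6,7}  [accepting]
'c' @ 3: {1,5,6,7}  [accepting]
'a' @ 4: {}  — dead — no transitions
rest 'e' ignored (set empty)
end set {} — state 1 not in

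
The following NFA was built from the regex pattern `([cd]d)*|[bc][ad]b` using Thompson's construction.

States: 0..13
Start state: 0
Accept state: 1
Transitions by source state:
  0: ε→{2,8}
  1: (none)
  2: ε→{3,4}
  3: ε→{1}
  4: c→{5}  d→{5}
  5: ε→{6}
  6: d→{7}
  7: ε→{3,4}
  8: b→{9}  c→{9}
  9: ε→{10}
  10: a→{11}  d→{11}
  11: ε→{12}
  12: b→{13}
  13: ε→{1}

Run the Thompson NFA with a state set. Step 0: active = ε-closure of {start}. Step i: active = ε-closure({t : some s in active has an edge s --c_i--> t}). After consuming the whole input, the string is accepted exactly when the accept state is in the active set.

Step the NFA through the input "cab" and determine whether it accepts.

Answer: ACCEPT

Derivation:
initial (ε-close {0}): {0,1,2,3,4,8}
'c' @ 1: {5,6,9,10}
'a' @ 2: {11,12}
'b' @ 3: {1,13}  [accepting]
final: {1,13}; accept 1 in set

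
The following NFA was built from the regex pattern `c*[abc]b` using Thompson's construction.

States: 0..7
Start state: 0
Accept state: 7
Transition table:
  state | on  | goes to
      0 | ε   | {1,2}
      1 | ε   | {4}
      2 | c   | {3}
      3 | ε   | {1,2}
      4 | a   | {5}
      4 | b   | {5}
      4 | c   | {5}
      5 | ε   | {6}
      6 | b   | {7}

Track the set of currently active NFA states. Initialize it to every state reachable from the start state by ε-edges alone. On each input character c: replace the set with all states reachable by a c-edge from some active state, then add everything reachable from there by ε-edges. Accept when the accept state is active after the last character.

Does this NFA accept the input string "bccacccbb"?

Answer: REJECT

Steps:
start: ε-closure({0}) = {0,1,2,4}
'b' @ 1: {5,6}
'c' @ 2: {}  — state set empty
rest 'cacccbb' ignored (set empty)
end set {} — state 7 not in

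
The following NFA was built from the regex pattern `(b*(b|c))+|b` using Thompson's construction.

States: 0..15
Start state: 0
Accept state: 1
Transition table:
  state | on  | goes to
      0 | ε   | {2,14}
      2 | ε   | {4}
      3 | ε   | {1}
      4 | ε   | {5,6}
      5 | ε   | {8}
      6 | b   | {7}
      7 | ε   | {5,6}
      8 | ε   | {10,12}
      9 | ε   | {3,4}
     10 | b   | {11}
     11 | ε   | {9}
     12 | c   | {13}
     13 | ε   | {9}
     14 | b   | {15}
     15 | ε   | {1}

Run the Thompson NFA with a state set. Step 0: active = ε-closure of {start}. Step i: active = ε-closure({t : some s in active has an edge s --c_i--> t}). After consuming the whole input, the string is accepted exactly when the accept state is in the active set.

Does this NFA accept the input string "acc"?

Answer: REJECT

Trace:
initial (ε-close {0}): {0,2,4,5,6,8,10,12,14}
'a' @ 1: {}  — dead — no transitions
rest 'cc' ignored (set empty)
end set {} — state 1 not in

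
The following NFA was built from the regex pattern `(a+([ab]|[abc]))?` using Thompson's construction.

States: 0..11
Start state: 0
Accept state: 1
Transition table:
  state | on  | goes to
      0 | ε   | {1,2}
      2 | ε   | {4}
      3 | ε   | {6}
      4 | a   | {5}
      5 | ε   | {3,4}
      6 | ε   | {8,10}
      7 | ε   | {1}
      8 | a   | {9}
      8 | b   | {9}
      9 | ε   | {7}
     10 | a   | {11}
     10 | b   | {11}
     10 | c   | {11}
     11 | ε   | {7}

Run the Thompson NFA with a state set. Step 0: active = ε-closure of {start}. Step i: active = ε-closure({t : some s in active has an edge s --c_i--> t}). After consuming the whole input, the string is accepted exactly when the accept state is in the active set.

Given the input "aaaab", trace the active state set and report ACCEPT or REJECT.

Answer: ACCEPT

Derivation:
initial (ε-close {0}): {0,1,2,4}
'a' @ 1: {3,4,5,6,8,10}
'a' @ 2: {1,3,4,5,6,7,8,9,10,11}  (accept∈set)
'a' @ 3: {1,3,4,5,6,7,8,9,10,11}  (accept∈set)
'a' @ 4: {1,3,4,5,6,7,8,9,10,11}  (accept∈set)
'b' @ 5: {1,7,9,11}  (accept∈set)
final: {1,7,9,11}; accept 1 in set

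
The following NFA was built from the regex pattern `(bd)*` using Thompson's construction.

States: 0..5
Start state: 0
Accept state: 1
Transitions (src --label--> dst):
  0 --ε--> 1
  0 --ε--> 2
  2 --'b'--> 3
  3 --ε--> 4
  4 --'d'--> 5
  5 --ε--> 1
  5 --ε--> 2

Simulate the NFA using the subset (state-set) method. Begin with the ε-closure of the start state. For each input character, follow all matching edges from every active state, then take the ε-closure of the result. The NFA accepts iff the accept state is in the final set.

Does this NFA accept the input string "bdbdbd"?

Answer: ACCEPT

Derivation:
S₀ = ε-closure({0}) = {0,1,2}
'b' @ 1: {3,4}
'd' @ 2: {1,2,5}  ✓accept
'b' @ 3: {3,4}
'd' @ 4: {1,2,5}  ✓accept
'b' @ 5: {3,4}
'd' @ 6: {1,2,5}  ✓accept
final: {1,2,5}; accept 1 in set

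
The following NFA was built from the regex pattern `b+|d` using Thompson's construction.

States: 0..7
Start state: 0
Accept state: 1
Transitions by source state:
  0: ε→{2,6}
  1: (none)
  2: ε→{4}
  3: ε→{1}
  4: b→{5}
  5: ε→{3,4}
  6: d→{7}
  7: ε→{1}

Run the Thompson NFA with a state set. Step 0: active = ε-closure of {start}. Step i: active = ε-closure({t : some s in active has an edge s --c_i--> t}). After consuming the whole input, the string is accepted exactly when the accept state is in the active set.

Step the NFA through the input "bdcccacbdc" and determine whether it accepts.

start: ε-closure({0}) = {0,2,4,6}
'b' @ 1: {1,3,4,5}  ✓accept
'd' @ 2: {}  — dead — no transitions
rest 'cccacbdc' ignored (set empty)
final: {}; accept 1 not in set

Answer: REJECT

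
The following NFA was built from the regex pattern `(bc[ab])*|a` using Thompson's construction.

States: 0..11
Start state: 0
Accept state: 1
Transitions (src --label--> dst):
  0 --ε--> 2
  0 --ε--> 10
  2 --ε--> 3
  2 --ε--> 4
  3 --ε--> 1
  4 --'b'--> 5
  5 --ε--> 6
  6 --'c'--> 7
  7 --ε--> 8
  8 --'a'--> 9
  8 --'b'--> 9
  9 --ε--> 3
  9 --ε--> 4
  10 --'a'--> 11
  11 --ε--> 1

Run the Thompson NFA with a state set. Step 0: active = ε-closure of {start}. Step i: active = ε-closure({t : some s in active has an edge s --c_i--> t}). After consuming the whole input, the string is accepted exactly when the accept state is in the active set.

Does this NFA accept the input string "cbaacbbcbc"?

initial (ε-close {0}): {0,1,2,3,4,10}
'c' @ 1: {}  — no active states
rest 'baacbbcbc' ignored (set empty)
final: {}; accept 1 not in set

Answer: REJECT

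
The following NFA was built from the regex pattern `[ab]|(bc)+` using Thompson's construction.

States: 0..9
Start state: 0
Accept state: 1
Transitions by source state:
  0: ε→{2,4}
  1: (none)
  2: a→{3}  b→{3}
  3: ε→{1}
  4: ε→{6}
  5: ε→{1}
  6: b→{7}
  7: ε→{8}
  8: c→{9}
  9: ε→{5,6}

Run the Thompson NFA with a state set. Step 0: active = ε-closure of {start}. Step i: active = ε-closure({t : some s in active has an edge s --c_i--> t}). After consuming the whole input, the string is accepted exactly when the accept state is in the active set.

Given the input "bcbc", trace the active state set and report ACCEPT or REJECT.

start: ε-closure({0}) = {0,2,4,6}
'b' @ 1: {1,3,7,8}  (accept∈set)
'c' @ 2: {1,5,6,9}  (accept∈set)
'b' @ 3: {7,8}
'c' @ 4: {1,5,6,9}  (accept∈set)
final: {1,5,6,9}; accept 1 in set

Answer: ACCEPT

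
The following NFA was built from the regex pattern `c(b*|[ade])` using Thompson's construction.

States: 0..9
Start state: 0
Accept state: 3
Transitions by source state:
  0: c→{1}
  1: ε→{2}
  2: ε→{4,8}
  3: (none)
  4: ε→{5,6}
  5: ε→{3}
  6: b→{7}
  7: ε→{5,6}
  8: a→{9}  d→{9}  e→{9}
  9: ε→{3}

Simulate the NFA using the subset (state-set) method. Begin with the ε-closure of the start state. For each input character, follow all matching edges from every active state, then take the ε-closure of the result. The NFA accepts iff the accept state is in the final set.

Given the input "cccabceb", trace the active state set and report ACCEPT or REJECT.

S₀ = ε-closure({0}) = {0}
'c' @ 1: {1,2,3,4,5,6,8}  ✓accept
'c' @ 2: {}  — state set empty
rest 'cabceb' ignored (set empty)
final: {}; accept 3 not in set

Answer: REJECT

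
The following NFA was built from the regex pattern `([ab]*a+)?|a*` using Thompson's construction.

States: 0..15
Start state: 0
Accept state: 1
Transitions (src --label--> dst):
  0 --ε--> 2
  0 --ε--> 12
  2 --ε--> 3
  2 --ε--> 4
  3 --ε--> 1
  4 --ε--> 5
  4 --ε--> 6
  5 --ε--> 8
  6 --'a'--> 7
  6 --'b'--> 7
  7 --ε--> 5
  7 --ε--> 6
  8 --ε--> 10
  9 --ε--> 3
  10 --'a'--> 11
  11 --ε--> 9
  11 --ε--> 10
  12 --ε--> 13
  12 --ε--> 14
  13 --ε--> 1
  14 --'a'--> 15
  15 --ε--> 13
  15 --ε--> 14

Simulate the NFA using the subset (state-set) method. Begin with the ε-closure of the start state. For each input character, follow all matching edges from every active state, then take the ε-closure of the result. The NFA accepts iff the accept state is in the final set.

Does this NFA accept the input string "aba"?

S₀ = ε-closure({0}) = {0,1,2,3,4,5,6,8,10,12,13,14}
'a' @ 1: {1,3,5,6,7,8,9,10,11,13,14,15}  ✓accept
'b' @ 2: {5,6,7,8,10}
'a' @ 3: {1,3,5,6,7,8,9,10,11}  ✓accept
after full input: {1,3,5,6,7,8,9,10,11}  (accept=1 in)

Answer: ACCEPT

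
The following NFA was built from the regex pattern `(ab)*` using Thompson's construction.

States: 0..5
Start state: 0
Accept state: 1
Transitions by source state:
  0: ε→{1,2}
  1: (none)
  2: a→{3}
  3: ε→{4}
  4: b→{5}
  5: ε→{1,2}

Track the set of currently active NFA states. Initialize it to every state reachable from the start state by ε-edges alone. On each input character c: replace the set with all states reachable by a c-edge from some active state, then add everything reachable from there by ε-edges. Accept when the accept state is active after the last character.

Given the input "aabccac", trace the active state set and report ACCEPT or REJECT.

S₀ = ε-closure({0}) = {0,1,2}
'a' @ 1: {3,4}
'a' @ 2: {}  — no active states
rest 'bccac' ignored (set empty)
final: {}; accept 1 not in set

Answer: REJECT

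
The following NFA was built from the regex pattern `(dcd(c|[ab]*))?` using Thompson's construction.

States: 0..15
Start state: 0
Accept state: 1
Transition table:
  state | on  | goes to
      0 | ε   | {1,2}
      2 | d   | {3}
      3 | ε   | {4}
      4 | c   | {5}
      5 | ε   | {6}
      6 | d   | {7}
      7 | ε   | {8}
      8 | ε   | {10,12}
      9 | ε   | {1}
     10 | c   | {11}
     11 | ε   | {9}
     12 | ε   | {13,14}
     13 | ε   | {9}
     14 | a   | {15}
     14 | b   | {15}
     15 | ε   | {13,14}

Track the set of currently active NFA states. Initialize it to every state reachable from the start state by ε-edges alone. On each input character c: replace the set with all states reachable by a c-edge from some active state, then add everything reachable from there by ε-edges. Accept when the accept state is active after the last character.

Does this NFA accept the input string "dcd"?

start: ε-closure({0}) = {0,1,2}
'd' @ 1: {3,4}
'c' @ 2: {5,6}
'd' @ 3: {1,7,8,9,10,12,13,14}  [accepting]
end set {1,7,8,9,10,12,13,14} — state 1 in

Answer: ACCEPT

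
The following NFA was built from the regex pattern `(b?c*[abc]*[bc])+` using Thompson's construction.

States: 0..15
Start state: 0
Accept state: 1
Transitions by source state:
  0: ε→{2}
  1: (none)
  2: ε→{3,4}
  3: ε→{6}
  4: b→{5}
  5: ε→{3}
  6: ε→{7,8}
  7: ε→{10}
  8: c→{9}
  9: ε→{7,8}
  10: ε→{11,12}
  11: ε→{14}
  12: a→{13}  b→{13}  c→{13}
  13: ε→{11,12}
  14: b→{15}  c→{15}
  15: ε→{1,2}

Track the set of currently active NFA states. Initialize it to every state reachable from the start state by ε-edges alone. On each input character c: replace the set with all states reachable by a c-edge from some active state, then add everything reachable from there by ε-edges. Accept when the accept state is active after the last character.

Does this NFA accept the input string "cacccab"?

start: ε-closure({0}) = {0,2,3,4,6,7,8,10,11,12,14}
'c' @ 1: {1,2,3,4,6,7,8,9,10,11,12,13,14,15}  (accept∈set)
'a' @ 2: {11,12,13,14}
'c' @ 3: {1,2,3,4,6,7,8,10,11,12,13,14,15}  (accept∈set)
'c' @ 4: {1,2,3,4,6,7,8,9,10,11,12,13,14,15}  (accept∈set)
'c' @ 5: {1,2,3,4,6,7,8,9,10,11,12,13,14,15}  (accept∈set)
'a' @ 6: {11,12,13,14}
'b' @ 7: {1,2,3,4,6,7,8,10,11,12,13,14,15}  (accept∈set)
after full input: {1,2,3,4,6,7,8,10,11,12,13,14,15}  (accept=1 in)

Answer: ACCEPT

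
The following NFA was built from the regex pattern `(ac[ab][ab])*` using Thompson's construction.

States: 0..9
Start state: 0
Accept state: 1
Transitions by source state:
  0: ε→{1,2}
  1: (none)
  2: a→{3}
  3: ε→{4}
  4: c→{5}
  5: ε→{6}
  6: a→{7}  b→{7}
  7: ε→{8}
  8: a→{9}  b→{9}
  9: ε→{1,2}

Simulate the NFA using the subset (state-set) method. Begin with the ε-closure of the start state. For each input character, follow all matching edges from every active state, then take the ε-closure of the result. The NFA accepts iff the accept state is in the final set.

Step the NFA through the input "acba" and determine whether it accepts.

start: ε-closure({0}) = {0,1,2}
'a' @ 1: {3,4}
'c' @ 2: {5,6}
'b' @ 3: {7,8}
'a' @ 4: {1,2,9}  (accept∈set)
after full input: {1,2,9}  (accept=1 in)

Answer: ACCEPT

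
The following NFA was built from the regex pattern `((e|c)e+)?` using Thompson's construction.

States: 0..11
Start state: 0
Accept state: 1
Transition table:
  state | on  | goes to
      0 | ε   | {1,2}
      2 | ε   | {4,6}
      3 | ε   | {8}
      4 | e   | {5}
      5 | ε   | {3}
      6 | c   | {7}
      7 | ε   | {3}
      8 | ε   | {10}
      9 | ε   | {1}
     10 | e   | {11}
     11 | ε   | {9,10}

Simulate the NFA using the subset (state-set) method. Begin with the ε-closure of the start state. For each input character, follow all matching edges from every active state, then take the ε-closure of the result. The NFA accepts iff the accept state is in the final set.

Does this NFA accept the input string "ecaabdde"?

S₀ = ε-closure({0}) = {0,1,2,4,6}
'e' @ 1: {3,5,8,10}
'c' @ 2: {}  — no active states
rest 'aabdde' ignored (set empty)
after full input: {}  (accept=1 not in)

Answer: REJECT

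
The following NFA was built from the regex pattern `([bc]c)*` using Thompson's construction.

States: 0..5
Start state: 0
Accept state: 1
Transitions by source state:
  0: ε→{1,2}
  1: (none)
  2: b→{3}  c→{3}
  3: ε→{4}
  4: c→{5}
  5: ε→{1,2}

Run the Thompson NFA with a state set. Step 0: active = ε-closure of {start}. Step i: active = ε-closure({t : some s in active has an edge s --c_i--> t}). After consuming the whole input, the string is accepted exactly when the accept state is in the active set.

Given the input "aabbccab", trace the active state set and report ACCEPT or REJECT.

start: ε-closure({0}) = {0,1,2}
'a' @ 1: {}  — dead — no transitions
rest 'abbccab' ignored (set empty)
after full input: {}  (accept=1 not in)

Answer: REJECT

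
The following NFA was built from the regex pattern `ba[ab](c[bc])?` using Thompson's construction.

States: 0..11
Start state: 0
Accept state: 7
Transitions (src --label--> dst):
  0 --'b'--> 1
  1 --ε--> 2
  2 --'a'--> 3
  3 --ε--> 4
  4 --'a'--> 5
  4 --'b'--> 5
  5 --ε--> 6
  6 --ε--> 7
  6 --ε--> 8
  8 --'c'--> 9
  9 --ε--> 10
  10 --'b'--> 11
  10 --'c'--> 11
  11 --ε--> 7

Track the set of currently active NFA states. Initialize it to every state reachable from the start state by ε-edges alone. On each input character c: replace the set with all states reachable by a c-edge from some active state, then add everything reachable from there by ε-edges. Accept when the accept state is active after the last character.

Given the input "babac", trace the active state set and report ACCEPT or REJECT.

Answer: REJECT

Steps:
initial (ε-close {0}): {0}
'b' @ 1: {1,2}
'a' @ 2: {3,4}
'b' @ 3: {5,6,7,8}  ✓accept
'a' @ 4: {}  — dead — no transitions
rest 'c' ignored (set empty)
final: {}; accept 7 not in set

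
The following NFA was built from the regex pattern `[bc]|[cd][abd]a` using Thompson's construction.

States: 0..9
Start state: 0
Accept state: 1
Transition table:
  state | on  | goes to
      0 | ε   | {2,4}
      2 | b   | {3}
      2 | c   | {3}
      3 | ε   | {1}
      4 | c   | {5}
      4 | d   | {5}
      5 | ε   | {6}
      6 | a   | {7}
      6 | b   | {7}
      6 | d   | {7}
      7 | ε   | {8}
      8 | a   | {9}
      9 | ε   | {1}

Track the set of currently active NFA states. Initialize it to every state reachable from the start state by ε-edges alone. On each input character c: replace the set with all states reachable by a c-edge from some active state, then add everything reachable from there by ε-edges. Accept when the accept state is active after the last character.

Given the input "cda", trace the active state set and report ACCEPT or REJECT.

Answer: ACCEPT

Steps:
S₀ = ε-closure({0}) = {0,2,4}
'c' @ 1: {1,3,5,6}  [accepting]
'd' @ 2: {7,8}
'a' @ 3: {1,9}  [accepting]
after full input: {1,9}  (accept=1 in)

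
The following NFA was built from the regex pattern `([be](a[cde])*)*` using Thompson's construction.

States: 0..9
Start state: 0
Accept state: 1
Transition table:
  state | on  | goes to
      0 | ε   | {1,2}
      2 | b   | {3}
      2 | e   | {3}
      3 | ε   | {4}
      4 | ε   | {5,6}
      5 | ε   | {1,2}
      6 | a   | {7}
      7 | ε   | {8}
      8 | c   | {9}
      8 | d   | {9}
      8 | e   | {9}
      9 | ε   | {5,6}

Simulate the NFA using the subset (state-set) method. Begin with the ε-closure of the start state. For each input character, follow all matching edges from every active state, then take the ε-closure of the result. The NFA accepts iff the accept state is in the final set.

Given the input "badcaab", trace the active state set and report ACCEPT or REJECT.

Answer: REJECT

Steps:
initial (ε-close {0}): {0,1,2}
'b' @ 1: {1,2,3,4,5,6}  (accept∈set)
'a' @ 2: {7,8}
'd' @ 3: {1,2,5,6,9}  (accept∈set)
'c' @ 4: {}  — state set empty
rest 'aab' ignored (set empty)
after full input: {}  (accept=1 not in)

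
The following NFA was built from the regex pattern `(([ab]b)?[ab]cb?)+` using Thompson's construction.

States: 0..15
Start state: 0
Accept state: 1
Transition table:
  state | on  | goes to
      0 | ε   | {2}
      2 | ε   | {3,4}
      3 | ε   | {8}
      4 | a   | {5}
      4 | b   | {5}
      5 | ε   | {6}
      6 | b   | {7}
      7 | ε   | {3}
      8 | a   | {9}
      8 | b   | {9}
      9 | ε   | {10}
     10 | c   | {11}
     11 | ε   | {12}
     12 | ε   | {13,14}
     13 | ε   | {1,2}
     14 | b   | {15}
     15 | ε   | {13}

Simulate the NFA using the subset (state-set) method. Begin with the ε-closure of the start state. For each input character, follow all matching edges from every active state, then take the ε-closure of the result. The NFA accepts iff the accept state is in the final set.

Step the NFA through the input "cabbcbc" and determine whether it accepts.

S₀ = ε-closure({0}) = {0,2,3,4,8}
'c' @ 1: {}  — no active states
rest 'abbcbc' ignored (set empty)
after full input: {}  (accept=1 not in)

Answer: REJECT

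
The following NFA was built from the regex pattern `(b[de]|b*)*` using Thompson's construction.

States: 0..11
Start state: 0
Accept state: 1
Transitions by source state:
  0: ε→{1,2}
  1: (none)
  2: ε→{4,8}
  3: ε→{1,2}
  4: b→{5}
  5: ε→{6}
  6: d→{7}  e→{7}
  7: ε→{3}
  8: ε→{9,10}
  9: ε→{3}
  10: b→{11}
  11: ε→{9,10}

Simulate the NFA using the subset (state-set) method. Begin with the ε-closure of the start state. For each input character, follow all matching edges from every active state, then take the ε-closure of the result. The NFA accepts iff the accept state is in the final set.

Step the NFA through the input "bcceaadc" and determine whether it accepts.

initial (ε-close {0}): {0,1,2,3,4,8,9,10}
'b' @ 1: {1,2,3,4,5,6,8,9,10,11}  ✓accept
'c' @ 2: {}  — no active states
rest 'ceaadc' ignored (set empty)
final: {}; accept 1 not in set

Answer: REJECT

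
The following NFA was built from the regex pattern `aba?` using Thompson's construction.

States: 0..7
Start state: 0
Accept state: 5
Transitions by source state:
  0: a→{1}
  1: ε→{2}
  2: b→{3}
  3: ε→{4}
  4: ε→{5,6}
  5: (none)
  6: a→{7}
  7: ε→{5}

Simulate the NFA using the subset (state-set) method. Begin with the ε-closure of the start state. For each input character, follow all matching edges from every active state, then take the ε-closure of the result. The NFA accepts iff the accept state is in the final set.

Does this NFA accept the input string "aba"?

start: ε-closure({0}) = {0}
'a' @ 1: {1,2}
'b' @ 2: {3,4,5,6}  [accepting]
'a' @ 3: {5,7}  [accepting]
end set {5,7} — state 5 in

Answer: ACCEPT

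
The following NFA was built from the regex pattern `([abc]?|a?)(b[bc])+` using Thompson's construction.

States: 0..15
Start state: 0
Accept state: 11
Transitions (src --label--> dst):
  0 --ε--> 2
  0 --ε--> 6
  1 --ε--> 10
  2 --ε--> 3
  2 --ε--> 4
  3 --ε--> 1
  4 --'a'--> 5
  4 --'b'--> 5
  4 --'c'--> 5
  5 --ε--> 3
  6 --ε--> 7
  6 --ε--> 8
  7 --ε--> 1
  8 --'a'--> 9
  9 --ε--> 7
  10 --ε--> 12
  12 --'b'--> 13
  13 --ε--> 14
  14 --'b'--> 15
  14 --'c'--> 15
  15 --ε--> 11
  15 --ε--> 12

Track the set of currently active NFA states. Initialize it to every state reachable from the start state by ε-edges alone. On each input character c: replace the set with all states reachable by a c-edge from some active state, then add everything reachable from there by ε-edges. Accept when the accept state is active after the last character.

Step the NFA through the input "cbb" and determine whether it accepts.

initial (ε-close {0}): {0,1,2,3,4,6,7,8,10,12}
'c' @ 1: {1,3,5,10,12}
'b' @ 2: {13,14}
'b' @ 3: {11,12,15}  [accepting]
end set {11,12,15} — state 11 in

Answer: ACCEPT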